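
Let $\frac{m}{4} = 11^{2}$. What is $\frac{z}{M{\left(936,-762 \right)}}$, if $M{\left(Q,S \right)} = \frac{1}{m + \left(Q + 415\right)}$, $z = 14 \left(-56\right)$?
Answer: $-1438640$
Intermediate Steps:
$z = -784$
$m = 484$ ($m = 4 \cdot 11^{2} = 4 \cdot 121 = 484$)
$M{\left(Q,S \right)} = \frac{1}{899 + Q}$ ($M{\left(Q,S \right)} = \frac{1}{484 + \left(Q + 415\right)} = \frac{1}{484 + \left(415 + Q\right)} = \frac{1}{899 + Q}$)
$\frac{z}{M{\left(936,-762 \right)}} = - \frac{784}{\frac{1}{899 + 936}} = - \frac{784}{\frac{1}{1835}} = - 784 \frac{1}{\frac{1}{1835}} = \left(-784\right) 1835 = -1438640$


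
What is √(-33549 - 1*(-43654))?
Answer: √10105 ≈ 100.52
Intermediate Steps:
√(-33549 - 1*(-43654)) = √(-33549 + 43654) = √10105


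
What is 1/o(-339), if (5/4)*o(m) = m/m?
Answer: 5/4 ≈ 1.2500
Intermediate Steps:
o(m) = ⅘ (o(m) = 4*(m/m)/5 = (⅘)*1 = ⅘)
1/o(-339) = 1/(⅘) = 5/4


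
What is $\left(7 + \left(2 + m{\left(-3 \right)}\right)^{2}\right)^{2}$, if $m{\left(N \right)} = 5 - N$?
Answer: $11449$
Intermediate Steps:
$\left(7 + \left(2 + m{\left(-3 \right)}\right)^{2}\right)^{2} = \left(7 + \left(2 + \left(5 - -3\right)\right)^{2}\right)^{2} = \left(7 + \left(2 + \left(5 + 3\right)\right)^{2}\right)^{2} = \left(7 + \left(2 + 8\right)^{2}\right)^{2} = \left(7 + 10^{2}\right)^{2} = \left(7 + 100\right)^{2} = 107^{2} = 11449$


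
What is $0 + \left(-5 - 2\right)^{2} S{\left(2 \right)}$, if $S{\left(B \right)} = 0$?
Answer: $0$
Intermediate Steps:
$0 + \left(-5 - 2\right)^{2} S{\left(2 \right)} = 0 + \left(-5 - 2\right)^{2} \cdot 0 = 0 + \left(-7\right)^{2} \cdot 0 = 0 + 49 \cdot 0 = 0 + 0 = 0$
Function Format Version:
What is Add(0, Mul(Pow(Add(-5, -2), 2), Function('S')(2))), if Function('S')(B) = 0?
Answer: 0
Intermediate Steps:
Add(0, Mul(Pow(Add(-5, -2), 2), Function('S')(2))) = Add(0, Mul(Pow(Add(-5, -2), 2), 0)) = Add(0, Mul(Pow(-7, 2), 0)) = Add(0, Mul(49, 0)) = Add(0, 0) = 0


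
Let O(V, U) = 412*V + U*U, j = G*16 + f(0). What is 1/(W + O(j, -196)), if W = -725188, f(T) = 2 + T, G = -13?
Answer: -1/771644 ≈ -1.2959e-6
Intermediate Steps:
j = -206 (j = -13*16 + (2 + 0) = -208 + 2 = -206)
O(V, U) = U² + 412*V (O(V, U) = 412*V + U² = U² + 412*V)
1/(W + O(j, -196)) = 1/(-725188 + ((-196)² + 412*(-206))) = 1/(-725188 + (38416 - 84872)) = 1/(-725188 - 46456) = 1/(-771644) = -1/771644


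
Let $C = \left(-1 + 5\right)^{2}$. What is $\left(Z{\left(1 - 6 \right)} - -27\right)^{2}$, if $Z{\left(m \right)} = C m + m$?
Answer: $3364$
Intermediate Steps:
$C = 16$ ($C = 4^{2} = 16$)
$Z{\left(m \right)} = 17 m$ ($Z{\left(m \right)} = 16 m + m = 17 m$)
$\left(Z{\left(1 - 6 \right)} - -27\right)^{2} = \left(17 \left(1 - 6\right) - -27\right)^{2} = \left(17 \left(1 - 6\right) + \left(-1 + 28\right)\right)^{2} = \left(17 \left(-5\right) + 27\right)^{2} = \left(-85 + 27\right)^{2} = \left(-58\right)^{2} = 3364$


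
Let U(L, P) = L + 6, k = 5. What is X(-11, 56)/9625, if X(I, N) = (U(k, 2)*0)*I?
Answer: 0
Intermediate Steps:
U(L, P) = 6 + L
X(I, N) = 0 (X(I, N) = ((6 + 5)*0)*I = (11*0)*I = 0*I = 0)
X(-11, 56)/9625 = 0/9625 = 0*(1/9625) = 0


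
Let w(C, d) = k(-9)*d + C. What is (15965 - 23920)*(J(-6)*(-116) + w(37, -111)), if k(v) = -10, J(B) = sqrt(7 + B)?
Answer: -8201605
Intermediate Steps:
w(C, d) = C - 10*d (w(C, d) = -10*d + C = C - 10*d)
(15965 - 23920)*(J(-6)*(-116) + w(37, -111)) = (15965 - 23920)*(sqrt(7 - 6)*(-116) + (37 - 10*(-111))) = -7955*(sqrt(1)*(-116) + (37 + 1110)) = -7955*(1*(-116) + 1147) = -7955*(-116 + 1147) = -7955*1031 = -8201605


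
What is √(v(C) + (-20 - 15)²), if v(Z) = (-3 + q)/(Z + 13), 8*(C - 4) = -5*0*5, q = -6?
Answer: 4*√22117/17 ≈ 34.992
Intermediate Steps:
C = 4 (C = 4 + (-5*0*5)/8 = 4 + (0*5)/8 = 4 + (⅛)*0 = 4 + 0 = 4)
v(Z) = -9/(13 + Z) (v(Z) = (-3 - 6)/(Z + 13) = -9/(13 + Z))
√(v(C) + (-20 - 15)²) = √(-9/(13 + 4) + (-20 - 15)²) = √(-9/17 + (-35)²) = √(-9*1/17 + 1225) = √(-9/17 + 1225) = √(20816/17) = 4*√22117/17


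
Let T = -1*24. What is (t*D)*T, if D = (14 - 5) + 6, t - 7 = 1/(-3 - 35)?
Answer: -47700/19 ≈ -2510.5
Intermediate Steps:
t = 265/38 (t = 7 + 1/(-3 - 35) = 7 + 1/(-38) = 7 - 1/38 = 265/38 ≈ 6.9737)
T = -24
D = 15 (D = 9 + 6 = 15)
(t*D)*T = ((265/38)*15)*(-24) = (3975/38)*(-24) = -47700/19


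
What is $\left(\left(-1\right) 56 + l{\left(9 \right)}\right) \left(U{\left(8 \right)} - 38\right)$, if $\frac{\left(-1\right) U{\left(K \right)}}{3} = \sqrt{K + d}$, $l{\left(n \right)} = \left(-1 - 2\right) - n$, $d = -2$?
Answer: $2584 + 204 \sqrt{6} \approx 3083.7$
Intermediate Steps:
$l{\left(n \right)} = -3 - n$
$U{\left(K \right)} = - 3 \sqrt{-2 + K}$ ($U{\left(K \right)} = - 3 \sqrt{K - 2} = - 3 \sqrt{-2 + K}$)
$\left(\left(-1\right) 56 + l{\left(9 \right)}\right) \left(U{\left(8 \right)} - 38\right) = \left(\left(-1\right) 56 - 12\right) \left(- 3 \sqrt{-2 + 8} - 38\right) = \left(-56 - 12\right) \left(- 3 \sqrt{6} - 38\right) = \left(-56 - 12\right) \left(-38 - 3 \sqrt{6}\right) = - 68 \left(-38 - 3 \sqrt{6}\right) = 2584 + 204 \sqrt{6}$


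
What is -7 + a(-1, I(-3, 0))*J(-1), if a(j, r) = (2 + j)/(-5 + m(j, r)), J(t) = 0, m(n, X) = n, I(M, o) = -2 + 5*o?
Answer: -7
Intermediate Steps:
a(j, r) = (2 + j)/(-5 + j)
-7 + a(-1, I(-3, 0))*J(-1) = -7 + ((2 - 1)/(-5 - 1))*0 = -7 + (1/(-6))*0 = -7 - ⅙*1*0 = -7 - ⅙*0 = -7 + 0 = -7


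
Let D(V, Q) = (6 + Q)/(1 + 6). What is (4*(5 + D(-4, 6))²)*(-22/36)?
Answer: -48598/441 ≈ -110.20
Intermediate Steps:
D(V, Q) = 6/7 + Q/7 (D(V, Q) = (6 + Q)/7 = (6 + Q)*(⅐) = 6/7 + Q/7)
(4*(5 + D(-4, 6))²)*(-22/36) = (4*(5 + (6/7 + (⅐)*6))²)*(-22/36) = (4*(5 + (6/7 + 6/7))²)*(-22*1/36) = (4*(5 + 12/7)²)*(-11/18) = (4*(47/7)²)*(-11/18) = (4*(2209/49))*(-11/18) = (8836/49)*(-11/18) = -48598/441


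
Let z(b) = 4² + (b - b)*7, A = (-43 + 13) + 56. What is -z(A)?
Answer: -16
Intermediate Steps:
A = 26 (A = -30 + 56 = 26)
z(b) = 16 (z(b) = 16 + 0*7 = 16 + 0 = 16)
-z(A) = -1*16 = -16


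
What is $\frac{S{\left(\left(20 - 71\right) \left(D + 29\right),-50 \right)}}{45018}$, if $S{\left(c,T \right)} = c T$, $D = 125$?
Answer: $\frac{65450}{7503} \approx 8.7232$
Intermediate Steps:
$S{\left(c,T \right)} = T c$
$\frac{S{\left(\left(20 - 71\right) \left(D + 29\right),-50 \right)}}{45018} = \frac{\left(-50\right) \left(20 - 71\right) \left(125 + 29\right)}{45018} = - 50 \left(\left(-51\right) 154\right) \frac{1}{45018} = \left(-50\right) \left(-7854\right) \frac{1}{45018} = 392700 \cdot \frac{1}{45018} = \frac{65450}{7503}$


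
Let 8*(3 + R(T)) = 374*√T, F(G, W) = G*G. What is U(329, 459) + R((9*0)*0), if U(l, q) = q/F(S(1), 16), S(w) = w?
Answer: 456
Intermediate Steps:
F(G, W) = G²
U(l, q) = q (U(l, q) = q/(1²) = q/1 = q*1 = q)
R(T) = -3 + 187*√T/4 (R(T) = -3 + (374*√T)/8 = -3 + 187*√T/4)
U(329, 459) + R((9*0)*0) = 459 + (-3 + 187*√((9*0)*0)/4) = 459 + (-3 + 187*√(0*0)/4) = 459 + (-3 + 187*√0/4) = 459 + (-3 + (187/4)*0) = 459 + (-3 + 0) = 459 - 3 = 456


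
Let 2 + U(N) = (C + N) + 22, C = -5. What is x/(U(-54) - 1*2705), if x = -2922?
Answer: 1461/1372 ≈ 1.0649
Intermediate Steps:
U(N) = 15 + N (U(N) = -2 + ((-5 + N) + 22) = -2 + (17 + N) = 15 + N)
x/(U(-54) - 1*2705) = -2922/((15 - 54) - 1*2705) = -2922/(-39 - 2705) = -2922/(-2744) = -2922*(-1/2744) = 1461/1372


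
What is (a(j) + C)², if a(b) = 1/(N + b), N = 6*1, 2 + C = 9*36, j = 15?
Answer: 45738169/441 ≈ 1.0371e+5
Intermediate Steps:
C = 322 (C = -2 + 9*36 = -2 + 324 = 322)
N = 6
a(b) = 1/(6 + b)
(a(j) + C)² = (1/(6 + 15) + 322)² = (1/21 + 322)² = (6763/21)² = 45738169/441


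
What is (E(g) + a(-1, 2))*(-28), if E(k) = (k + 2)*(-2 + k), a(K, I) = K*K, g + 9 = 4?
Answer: -616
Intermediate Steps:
g = -5 (g = -9 + 4 = -5)
a(K, I) = K²
E(k) = (-2 + k)*(2 + k) (E(k) = (2 + k)*(-2 + k) = (-2 + k)*(2 + k))
(E(g) + a(-1, 2))*(-28) = ((-4 + (-5)²) + (-1)²)*(-28) = ((-4 + 25) + 1)*(-28) = (21 + 1)*(-28) = 22*(-28) = -616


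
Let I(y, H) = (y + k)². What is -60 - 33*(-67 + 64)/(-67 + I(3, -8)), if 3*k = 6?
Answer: -873/14 ≈ -62.357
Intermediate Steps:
k = 2 (k = (⅓)*6 = 2)
I(y, H) = (2 + y)² (I(y, H) = (y + 2)² = (2 + y)²)
-60 - 33*(-67 + 64)/(-67 + I(3, -8)) = -60 - 33*(-67 + 64)/(-67 + (2 + 3)²) = -60 - (-99)/(-67 + 5²) = -60 - (-99)/(-67 + 25) = -60 - (-99)/(-42) = -60 - (-99)*(-1)/42 = -60 - 33*1/14 = -60 - 33/14 = -873/14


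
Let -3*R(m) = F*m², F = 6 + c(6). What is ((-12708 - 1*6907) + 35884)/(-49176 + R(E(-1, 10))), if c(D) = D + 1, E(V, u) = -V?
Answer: -48807/147541 ≈ -0.33080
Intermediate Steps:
c(D) = 1 + D
F = 13 (F = 6 + (1 + 6) = 6 + 7 = 13)
R(m) = -13*m²/3
((-12708 - 1*6907) + 35884)/(-49176 + R(E(-1, 10))) = ((-12708 - 1*6907) + 35884)/(-49176 - 13*(-1*(-1))²/3) = ((-12708 - 6907) + 35884)/(-49176 - 13/3*1²) = (-19615 + 35884)/(-49176 - 13/3*1) = 16269/(-49176 - 13/3) = 16269/(-147541/3) = 16269*(-3/147541) = -48807/147541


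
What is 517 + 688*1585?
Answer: 1090997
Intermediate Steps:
517 + 688*1585 = 517 + 1090480 = 1090997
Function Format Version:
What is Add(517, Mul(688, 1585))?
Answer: 1090997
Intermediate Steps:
Add(517, Mul(688, 1585)) = Add(517, 1090480) = 1090997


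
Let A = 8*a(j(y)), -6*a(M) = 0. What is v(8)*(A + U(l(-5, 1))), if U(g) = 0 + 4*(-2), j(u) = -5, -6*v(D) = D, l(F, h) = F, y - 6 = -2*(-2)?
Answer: 32/3 ≈ 10.667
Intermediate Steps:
y = 10 (y = 6 - 2*(-2) = 6 + 4 = 10)
v(D) = -D/6
a(M) = 0 (a(M) = -⅙*0 = 0)
U(g) = -8 (U(g) = 0 - 8 = -8)
A = 0 (A = 8*0 = 0)
v(8)*(A + U(l(-5, 1))) = (-⅙*8)*(0 - 8) = -4/3*(-8) = 32/3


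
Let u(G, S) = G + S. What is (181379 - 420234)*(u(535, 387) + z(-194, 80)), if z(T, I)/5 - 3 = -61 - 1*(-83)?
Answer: -250081185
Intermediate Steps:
z(T, I) = 125 (z(T, I) = 15 + 5*(-61 - 1*(-83)) = 15 + 5*(-61 + 83) = 15 + 5*22 = 15 + 110 = 125)
(181379 - 420234)*(u(535, 387) + z(-194, 80)) = (181379 - 420234)*((535 + 387) + 125) = -238855*(922 + 125) = -238855*1047 = -250081185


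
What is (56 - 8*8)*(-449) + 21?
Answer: 3613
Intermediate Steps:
(56 - 8*8)*(-449) + 21 = (56 - 1*64)*(-449) + 21 = (56 - 64)*(-449) + 21 = -8*(-449) + 21 = 3592 + 21 = 3613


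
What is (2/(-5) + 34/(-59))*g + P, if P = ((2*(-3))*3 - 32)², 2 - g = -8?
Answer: 146924/59 ≈ 2490.2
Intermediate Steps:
g = 10 (g = 2 - 1*(-8) = 2 + 8 = 10)
P = 2500 (P = (-6*3 - 32)² = (-18 - 32)² = (-50)² = 2500)
(2/(-5) + 34/(-59))*g + P = (2/(-5) + 34/(-59))*10 + 2500 = (2*(-⅕) + 34*(-1/59))*10 + 2500 = (-⅖ - 34/59)*10 + 2500 = -288/295*10 + 2500 = -576/59 + 2500 = 146924/59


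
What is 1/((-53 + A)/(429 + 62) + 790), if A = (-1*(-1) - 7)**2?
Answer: 491/387873 ≈ 0.0012659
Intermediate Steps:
A = 36 (A = (1 - 7)**2 = (-6)**2 = 36)
1/((-53 + A)/(429 + 62) + 790) = 1/((-53 + 36)/(429 + 62) + 790) = 1/(-17/491 + 790) = 1/(387873/491) = 491/387873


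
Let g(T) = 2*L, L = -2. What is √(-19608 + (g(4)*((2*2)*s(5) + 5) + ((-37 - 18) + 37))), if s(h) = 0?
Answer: I*√19646 ≈ 140.16*I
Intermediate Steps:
g(T) = -4 (g(T) = 2*(-2) = -4)
√(-19608 + (g(4)*((2*2)*s(5) + 5) + ((-37 - 18) + 37))) = √(-19608 + (-4*((2*2)*0 + 5) + ((-37 - 18) + 37))) = √(-19608 + (-4*(4*0 + 5) + (-55 + 37))) = √(-19608 + (-4*(0 + 5) - 18)) = √(-19608 + (-4*5 - 18)) = √(-19608 + (-20 - 18)) = √(-19608 - 38) = √(-19646) = I*√19646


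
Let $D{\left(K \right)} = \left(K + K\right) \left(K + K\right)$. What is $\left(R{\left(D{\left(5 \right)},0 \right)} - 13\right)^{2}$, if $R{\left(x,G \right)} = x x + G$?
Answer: $99740169$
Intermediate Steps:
$D{\left(K \right)} = 4 K^{2}$ ($D{\left(K \right)} = 2 K 2 K = 4 K^{2}$)
$R{\left(x,G \right)} = G + x^{2}$ ($R{\left(x,G \right)} = x^{2} + G = G + x^{2}$)
$\left(R{\left(D{\left(5 \right)},0 \right)} - 13\right)^{2} = \left(\left(0 + \left(4 \cdot 5^{2}\right)^{2}\right) - 13\right)^{2} = \left(\left(0 + \left(4 \cdot 25\right)^{2}\right) - 13\right)^{2} = \left(\left(0 + 100^{2}\right) - 13\right)^{2} = \left(\left(0 + 10000\right) - 13\right)^{2} = \left(10000 - 13\right)^{2} = 9987^{2} = 99740169$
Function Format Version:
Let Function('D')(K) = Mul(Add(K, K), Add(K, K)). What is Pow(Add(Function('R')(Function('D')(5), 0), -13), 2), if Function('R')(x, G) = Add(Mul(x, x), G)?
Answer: 99740169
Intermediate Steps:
Function('D')(K) = Mul(4, Pow(K, 2)) (Function('D')(K) = Mul(Mul(2, K), Mul(2, K)) = Mul(4, Pow(K, 2)))
Function('R')(x, G) = Add(G, Pow(x, 2)) (Function('R')(x, G) = Add(Pow(x, 2), G) = Add(G, Pow(x, 2)))
Pow(Add(Function('R')(Function('D')(5), 0), -13), 2) = Pow(Add(Add(0, Pow(Mul(4, Pow(5, 2)), 2)), -13), 2) = Pow(Add(Add(0, Pow(Mul(4, 25), 2)), -13), 2) = Pow(Add(Add(0, Pow(100, 2)), -13), 2) = Pow(Add(Add(0, 10000), -13), 2) = Pow(Add(10000, -13), 2) = Pow(9987, 2) = 99740169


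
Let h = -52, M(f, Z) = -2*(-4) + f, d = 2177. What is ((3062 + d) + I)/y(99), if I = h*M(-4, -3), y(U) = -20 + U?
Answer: 5031/79 ≈ 63.684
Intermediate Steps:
M(f, Z) = 8 + f
I = -208 (I = -52*(8 - 4) = -52*4 = -208)
((3062 + d) + I)/y(99) = ((3062 + 2177) - 208)/(-20 + 99) = (5239 - 208)/79 = 5031*(1/79) = 5031/79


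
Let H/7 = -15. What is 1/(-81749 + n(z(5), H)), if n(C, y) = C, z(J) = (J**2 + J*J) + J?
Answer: -1/81694 ≈ -1.2241e-5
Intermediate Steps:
H = -105 (H = 7*(-15) = -105)
z(J) = J + 2*J**2 (z(J) = (J**2 + J**2) + J = 2*J**2 + J = J + 2*J**2)
1/(-81749 + n(z(5), H)) = 1/(-81749 + 5*(1 + 2*5)) = 1/(-81749 + 5*(1 + 10)) = 1/(-81749 + 5*11) = 1/(-81749 + 55) = 1/(-81694) = -1/81694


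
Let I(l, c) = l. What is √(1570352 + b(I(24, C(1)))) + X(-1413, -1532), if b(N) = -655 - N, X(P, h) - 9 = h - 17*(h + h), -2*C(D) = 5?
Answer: 50565 + √1569673 ≈ 51818.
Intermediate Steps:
C(D) = -5/2 (C(D) = -½*5 = -5/2)
X(P, h) = 9 - 33*h (X(P, h) = 9 + (h - 17*(h + h)) = 9 + (h - 34*h) = 9 - 33*h)
√(1570352 + b(I(24, C(1)))) + X(-1413, -1532) = √(1570352 + (-655 - 1*24)) + (9 - 33*(-1532)) = √(1570352 + (-655 - 24)) + (9 + 50556) = √(1570352 - 679) + 50565 = √1569673 + 50565 = 50565 + √1569673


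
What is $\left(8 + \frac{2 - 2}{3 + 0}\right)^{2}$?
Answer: $64$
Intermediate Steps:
$\left(8 + \frac{2 - 2}{3 + 0}\right)^{2} = \left(8 + \frac{0}{3}\right)^{2} = \left(8 + 0 \cdot \frac{1}{3}\right)^{2} = \left(8 + 0\right)^{2} = 8^{2} = 64$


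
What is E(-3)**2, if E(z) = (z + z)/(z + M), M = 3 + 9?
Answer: 4/9 ≈ 0.44444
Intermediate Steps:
M = 12
E(z) = 2*z/(12 + z) (E(z) = (z + z)/(z + 12) = (2*z)/(12 + z) = 2*z/(12 + z))
E(-3)**2 = (2*(-3)/(12 - 3))**2 = (2*(-3)/9)**2 = (2*(-3)*(1/9))**2 = (-2/3)**2 = 4/9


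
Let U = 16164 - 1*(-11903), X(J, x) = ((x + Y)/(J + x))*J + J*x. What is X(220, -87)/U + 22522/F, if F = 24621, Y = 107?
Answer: 21505243922/91908001731 ≈ 0.23399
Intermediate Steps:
X(J, x) = J*x + J*(107 + x)/(J + x) (X(J, x) = ((x + 107)/(J + x))*J + J*x = ((107 + x)/(J + x))*J + J*x = J*(107 + x)/(J + x) + J*x = J*x + J*(107 + x)/(J + x))
U = 28067 (U = 16164 + 11903 = 28067)
X(220, -87)/U + 22522/F = (220*(107 - 87 + (-87)² + 220*(-87))/(220 - 87))/28067 + 22522/24621 = (220*(107 - 87 + 7569 - 19140)/133)*(1/28067) + 22522*(1/24621) = (220*(1/133)*(-11551))*(1/28067) + 22522/24621 = -2541220/133*1/28067 + 22522/24621 = -2541220/3732911 + 22522/24621 = 21505243922/91908001731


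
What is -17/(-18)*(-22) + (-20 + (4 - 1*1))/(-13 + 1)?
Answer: -697/36 ≈ -19.361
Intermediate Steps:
-17/(-18)*(-22) + (-20 + (4 - 1*1))/(-13 + 1) = -17*(-1/18)*(-22) + (-20 + (4 - 1))/(-12) = (17/18)*(-22) + (-20 + 3)*(-1/12) = -187/9 - 17*(-1/12) = -187/9 + 17/12 = -697/36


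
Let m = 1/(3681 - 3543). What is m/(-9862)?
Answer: -1/1360956 ≈ -7.3478e-7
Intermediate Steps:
m = 1/138 ≈ 0.0072464
m/(-9862) = (1/138)/(-9862) = (1/138)*(-1/9862) = -1/1360956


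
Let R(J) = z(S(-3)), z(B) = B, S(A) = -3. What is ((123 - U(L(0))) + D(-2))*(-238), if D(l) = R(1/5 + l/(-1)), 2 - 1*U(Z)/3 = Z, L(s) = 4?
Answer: -29988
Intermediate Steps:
U(Z) = 6 - 3*Z
R(J) = -3
D(l) = -3
((123 - U(L(0))) + D(-2))*(-238) = ((123 - (6 - 3*4)) - 3)*(-238) = ((123 - (6 - 12)) - 3)*(-238) = ((123 - 1*(-6)) - 3)*(-238) = ((123 + 6) - 3)*(-238) = (129 - 3)*(-238) = 126*(-238) = -29988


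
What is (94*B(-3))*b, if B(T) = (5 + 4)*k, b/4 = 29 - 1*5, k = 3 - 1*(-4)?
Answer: 568512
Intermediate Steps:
k = 7 (k = 3 + 4 = 7)
b = 96 (b = 4*(29 - 1*5) = 4*(29 - 5) = 4*24 = 96)
B(T) = 63 (B(T) = (5 + 4)*7 = 9*7 = 63)
(94*B(-3))*b = (94*63)*96 = 5922*96 = 568512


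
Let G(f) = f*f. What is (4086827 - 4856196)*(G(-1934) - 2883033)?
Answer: -659597739187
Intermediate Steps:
G(f) = f**2
(4086827 - 4856196)*(G(-1934) - 2883033) = (4086827 - 4856196)*((-1934)**2 - 2883033) = -769369*(3740356 - 2883033) = -769369*857323 = -659597739187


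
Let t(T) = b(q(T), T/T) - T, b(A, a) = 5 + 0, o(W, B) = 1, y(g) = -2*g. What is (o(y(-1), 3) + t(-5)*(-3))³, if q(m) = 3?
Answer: -24389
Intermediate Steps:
b(A, a) = 5
t(T) = 5 - T
(o(y(-1), 3) + t(-5)*(-3))³ = (1 + (5 - 1*(-5))*(-3))³ = (1 + (5 + 5)*(-3))³ = (1 + 10*(-3))³ = (1 - 30)³ = (-29)³ = -24389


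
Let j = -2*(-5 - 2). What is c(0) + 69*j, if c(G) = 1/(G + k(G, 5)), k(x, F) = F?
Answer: 4831/5 ≈ 966.20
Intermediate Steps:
c(G) = 1/(5 + G) (c(G) = 1/(G + 5) = 1/(5 + G))
j = 14 (j = -2*(-7) = 14)
c(0) + 69*j = 1/(5 + 0) + 69*14 = 1/5 + 966 = ⅕ + 966 = 4831/5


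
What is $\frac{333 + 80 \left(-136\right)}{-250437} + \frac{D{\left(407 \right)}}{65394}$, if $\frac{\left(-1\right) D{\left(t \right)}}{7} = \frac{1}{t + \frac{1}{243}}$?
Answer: $\frac{360917056391}{8569977180204} \approx 0.042114$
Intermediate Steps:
$D{\left(t \right)} = - \frac{7}{\frac{1}{243} + t}$ ($D{\left(t \right)} = - \frac{7}{t + \frac{1}{243}} = - \frac{7}{\frac{1}{243} + t}$)
$\frac{333 + 80 \left(-136\right)}{-250437} + \frac{D{\left(407 \right)}}{65394} = \frac{333 + 80 \left(-136\right)}{-250437} + \frac{\left(-1701\right) \frac{1}{1 + 243 \cdot 407}}{65394} = \left(333 - 10880\right) \left(- \frac{1}{250437}\right) + - \frac{1701}{1 + 98901} \cdot \frac{1}{65394} = \left(-10547\right) \left(- \frac{1}{250437}\right) + - \frac{1701}{98902} \cdot \frac{1}{65394} = \frac{10547}{250437} + \left(-1701\right) \frac{1}{98902} \cdot \frac{1}{65394} = \frac{10547}{250437} - \frac{9}{34220092} = \frac{360917056391}{8569977180204}$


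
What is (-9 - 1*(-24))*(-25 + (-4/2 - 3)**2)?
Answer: 0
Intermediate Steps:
(-9 - 1*(-24))*(-25 + (-4/2 - 3)**2) = (-9 + 24)*(-25 + (-4*1/2 - 3)**2) = 15*(-25 + (-2 - 3)**2) = 15*(-25 + (-5)**2) = 15*(-25 + 25) = 15*0 = 0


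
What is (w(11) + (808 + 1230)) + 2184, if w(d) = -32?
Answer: 4190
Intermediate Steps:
(w(11) + (808 + 1230)) + 2184 = (-32 + (808 + 1230)) + 2184 = (-32 + 2038) + 2184 = 2006 + 2184 = 4190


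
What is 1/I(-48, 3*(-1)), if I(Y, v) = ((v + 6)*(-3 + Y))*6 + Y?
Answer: -1/966 ≈ -0.0010352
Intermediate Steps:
I(Y, v) = Y + 6*(-3 + Y)*(6 + v) (I(Y, v) = ((6 + v)*(-3 + Y))*6 + Y = ((-3 + Y)*(6 + v))*6 + Y = 6*(-3 + Y)*(6 + v) + Y = Y + 6*(-3 + Y)*(6 + v))
1/I(-48, 3*(-1)) = 1/(-108 - 54*(-1) + 37*(-48) + 6*(-48)*(3*(-1))) = 1/(-108 - 18*(-3) - 1776 + 6*(-48)*(-3)) = 1/(-108 + 54 - 1776 + 864) = 1/(-966) = -1/966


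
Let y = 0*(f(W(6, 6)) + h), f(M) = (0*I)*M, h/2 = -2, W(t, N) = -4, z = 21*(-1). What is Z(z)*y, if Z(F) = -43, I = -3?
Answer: 0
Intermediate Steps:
z = -21
h = -4 (h = 2*(-2) = -4)
f(M) = 0 (f(M) = (0*(-3))*M = 0*M = 0)
y = 0 (y = 0*(0 - 4) = 0*(-4) = 0)
Z(z)*y = -43*0 = 0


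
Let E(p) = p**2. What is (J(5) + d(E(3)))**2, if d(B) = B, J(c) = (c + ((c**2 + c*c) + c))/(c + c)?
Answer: 225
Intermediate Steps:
J(c) = (2*c + 2*c**2)/(2*c) (J(c) = (c + ((c**2 + c**2) + c))/((2*c)) = (c + (2*c**2 + c))*(1/(2*c)) = (c + (c + 2*c**2))*(1/(2*c)) = (2*c + 2*c**2)*(1/(2*c)) = (2*c + 2*c**2)/(2*c))
(J(5) + d(E(3)))**2 = ((1 + 5) + 3**2)**2 = (6 + 9)**2 = 15**2 = 225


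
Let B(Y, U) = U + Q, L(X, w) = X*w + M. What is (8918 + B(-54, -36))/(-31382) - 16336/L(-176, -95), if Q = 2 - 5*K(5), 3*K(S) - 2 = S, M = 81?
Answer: -1985161273/1581746946 ≈ -1.2550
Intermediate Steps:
K(S) = ⅔ + S/3
L(X, w) = 81 + X*w (L(X, w) = X*w + 81 = 81 + X*w)
Q = -29/3 (Q = 2 - 5*(⅔ + (⅓)*5) = 2 - 5*(⅔ + 5/3) = 2 - 5*7/3 = 2 - 35/3 = -29/3 ≈ -9.6667)
B(Y, U) = -29/3 + U (B(Y, U) = U - 29/3 = -29/3 + U)
(8918 + B(-54, -36))/(-31382) - 16336/L(-176, -95) = (8918 + (-29/3 - 36))/(-31382) - 16336/(81 - 176*(-95)) = (8918 - 137/3)*(-1/31382) - 16336/(81 + 16720) = (26617/3)*(-1/31382) - 16336/16801 = -26617/94146 - 16336*1/16801 = -26617/94146 - 16336/16801 = -1985161273/1581746946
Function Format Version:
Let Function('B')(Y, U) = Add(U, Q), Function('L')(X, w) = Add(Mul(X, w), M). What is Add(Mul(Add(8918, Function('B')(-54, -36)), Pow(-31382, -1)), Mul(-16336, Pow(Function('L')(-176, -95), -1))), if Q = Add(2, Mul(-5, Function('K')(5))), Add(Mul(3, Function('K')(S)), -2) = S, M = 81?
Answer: Rational(-1985161273, 1581746946) ≈ -1.2550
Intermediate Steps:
Function('K')(S) = Add(Rational(2, 3), Mul(Rational(1, 3), S))
Function('L')(X, w) = Add(81, Mul(X, w)) (Function('L')(X, w) = Add(Mul(X, w), 81) = Add(81, Mul(X, w)))
Q = Rational(-29, 3) (Q = Add(2, Mul(-5, Add(Rational(2, 3), Mul(Rational(1, 3), 5)))) = Add(2, Mul(-5, Add(Rational(2, 3), Rational(5, 3)))) = Add(2, Mul(-5, Rational(7, 3))) = Add(2, Rational(-35, 3)) = Rational(-29, 3) ≈ -9.6667)
Function('B')(Y, U) = Add(Rational(-29, 3), U) (Function('B')(Y, U) = Add(U, Rational(-29, 3)) = Add(Rational(-29, 3), U))
Add(Mul(Add(8918, Function('B')(-54, -36)), Pow(-31382, -1)), Mul(-16336, Pow(Function('L')(-176, -95), -1))) = Add(Mul(Add(8918, Add(Rational(-29, 3), -36)), Pow(-31382, -1)), Mul(-16336, Pow(Add(81, Mul(-176, -95)), -1))) = Add(Mul(Add(8918, Rational(-137, 3)), Rational(-1, 31382)), Mul(-16336, Pow(Add(81, 16720), -1))) = Add(Mul(Rational(26617, 3), Rational(-1, 31382)), Mul(-16336, Pow(16801, -1))) = Add(Rational(-26617, 94146), Mul(-16336, Rational(1, 16801))) = Add(Rational(-26617, 94146), Rational(-16336, 16801)) = Rational(-1985161273, 1581746946)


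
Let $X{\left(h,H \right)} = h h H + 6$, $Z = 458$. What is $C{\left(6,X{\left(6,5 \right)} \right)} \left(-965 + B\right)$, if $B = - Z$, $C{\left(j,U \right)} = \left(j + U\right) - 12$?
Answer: $-256140$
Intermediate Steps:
$X{\left(h,H \right)} = 6 + H h^{2}$ ($X{\left(h,H \right)} = h^{2} H + 6 = H h^{2} + 6 = 6 + H h^{2}$)
$C{\left(j,U \right)} = -12 + U + j$ ($C{\left(j,U \right)} = \left(U + j\right) - 12 = -12 + U + j$)
$B = -458$ ($B = \left(-1\right) 458 = -458$)
$C{\left(6,X{\left(6,5 \right)} \right)} \left(-965 + B\right) = \left(-12 + \left(6 + 5 \cdot 6^{2}\right) + 6\right) \left(-965 - 458\right) = \left(-12 + \left(6 + 5 \cdot 36\right) + 6\right) \left(-1423\right) = \left(-12 + \left(6 + 180\right) + 6\right) \left(-1423\right) = \left(-12 + 186 + 6\right) \left(-1423\right) = 180 \left(-1423\right) = -256140$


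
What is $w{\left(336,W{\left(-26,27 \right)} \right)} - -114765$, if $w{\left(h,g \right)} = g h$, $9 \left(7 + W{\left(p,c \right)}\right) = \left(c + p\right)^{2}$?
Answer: $\frac{337351}{3} \approx 1.1245 \cdot 10^{5}$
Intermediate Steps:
$W{\left(p,c \right)} = -7 + \frac{\left(c + p\right)^{2}}{9}$
$w{\left(336,W{\left(-26,27 \right)} \right)} - -114765 = \left(-7 + \frac{\left(27 - 26\right)^{2}}{9}\right) 336 - -114765 = \left(-7 + \frac{1^{2}}{9}\right) 336 + 114765 = \left(-7 + \frac{1}{9} \cdot 1\right) 336 + 114765 = \left(-7 + \frac{1}{9}\right) 336 + 114765 = \left(- \frac{62}{9}\right) 336 + 114765 = - \frac{6944}{3} + 114765 = \frac{337351}{3}$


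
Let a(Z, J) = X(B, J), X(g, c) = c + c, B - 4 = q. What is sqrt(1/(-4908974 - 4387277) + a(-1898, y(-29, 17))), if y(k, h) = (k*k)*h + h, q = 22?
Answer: sqrt(2474039851838072377)/9296251 ≈ 169.20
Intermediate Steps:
B = 26 (B = 4 + 22 = 26)
y(k, h) = h + h*k**2 (y(k, h) = k**2*h + h = h*k**2 + h = h + h*k**2)
X(g, c) = 2*c
a(Z, J) = 2*J
sqrt(1/(-4908974 - 4387277) + a(-1898, y(-29, 17))) = sqrt(1/(-4908974 - 4387277) + 2*(17*(1 + (-29)**2))) = sqrt(1/(-9296251) + 2*(17*(1 + 841))) = sqrt(-1/9296251 + 2*(17*842)) = sqrt(-1/9296251 + 2*14314) = sqrt(-1/9296251 + 28628) = sqrt(266133073627/9296251) = sqrt(2474039851838072377)/9296251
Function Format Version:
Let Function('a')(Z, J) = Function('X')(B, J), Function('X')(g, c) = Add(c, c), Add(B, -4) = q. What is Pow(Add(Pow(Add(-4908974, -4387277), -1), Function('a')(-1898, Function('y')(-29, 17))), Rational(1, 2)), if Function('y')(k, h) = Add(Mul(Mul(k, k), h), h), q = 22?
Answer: Mul(Rational(1, 9296251), Pow(2474039851838072377, Rational(1, 2))) ≈ 169.20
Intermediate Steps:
B = 26 (B = Add(4, 22) = 26)
Function('y')(k, h) = Add(h, Mul(h, Pow(k, 2))) (Function('y')(k, h) = Add(Mul(Pow(k, 2), h), h) = Add(Mul(h, Pow(k, 2)), h) = Add(h, Mul(h, Pow(k, 2))))
Function('X')(g, c) = Mul(2, c)
Function('a')(Z, J) = Mul(2, J)
Pow(Add(Pow(Add(-4908974, -4387277), -1), Function('a')(-1898, Function('y')(-29, 17))), Rational(1, 2)) = Pow(Add(Pow(Add(-4908974, -4387277), -1), Mul(2, Mul(17, Add(1, Pow(-29, 2))))), Rational(1, 2)) = Pow(Add(Pow(-9296251, -1), Mul(2, Mul(17, Add(1, 841)))), Rational(1, 2)) = Pow(Add(Rational(-1, 9296251), Mul(2, Mul(17, 842))), Rational(1, 2)) = Pow(Add(Rational(-1, 9296251), Mul(2, 14314)), Rational(1, 2)) = Pow(Add(Rational(-1, 9296251), 28628), Rational(1, 2)) = Pow(Rational(266133073627, 9296251), Rational(1, 2)) = Mul(Rational(1, 9296251), Pow(2474039851838072377, Rational(1, 2)))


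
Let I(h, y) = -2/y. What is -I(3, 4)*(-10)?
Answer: -5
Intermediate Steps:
-I(3, 4)*(-10) = -(-2)/4*(-10) = -1*(-½)*(-10) = (½)*(-10) = -5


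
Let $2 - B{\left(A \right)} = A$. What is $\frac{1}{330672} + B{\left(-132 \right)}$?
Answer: $\frac{44310049}{330672} \approx 134.0$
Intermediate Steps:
$B{\left(A \right)} = 2 - A$
$\frac{1}{330672} + B{\left(-132 \right)} = \frac{1}{330672} + \left(2 - -132\right) = \frac{1}{330672} + \left(2 + 132\right) = \frac{1}{330672} + 134 = \frac{44310049}{330672}$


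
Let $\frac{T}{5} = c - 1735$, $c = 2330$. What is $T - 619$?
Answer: $2356$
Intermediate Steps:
$T = 2975$ ($T = 5 \left(2330 - 1735\right) = 5 \cdot 595 = 2975$)
$T - 619 = 2975 - 619 = 2356$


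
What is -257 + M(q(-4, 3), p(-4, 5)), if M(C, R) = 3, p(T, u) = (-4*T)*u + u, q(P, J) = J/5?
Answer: -254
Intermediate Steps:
q(P, J) = J/5 (q(P, J) = J*(⅕) = J/5)
p(T, u) = u - 4*T*u (p(T, u) = -4*T*u + u = u - 4*T*u)
-257 + M(q(-4, 3), p(-4, 5)) = -257 + 3 = -254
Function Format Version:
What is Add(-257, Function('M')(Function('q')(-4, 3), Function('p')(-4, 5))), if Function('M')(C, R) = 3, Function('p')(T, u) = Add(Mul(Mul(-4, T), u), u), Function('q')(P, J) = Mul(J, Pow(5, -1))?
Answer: -254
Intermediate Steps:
Function('q')(P, J) = Mul(Rational(1, 5), J) (Function('q')(P, J) = Mul(J, Rational(1, 5)) = Mul(Rational(1, 5), J))
Function('p')(T, u) = Add(u, Mul(-4, T, u)) (Function('p')(T, u) = Add(Mul(-4, T, u), u) = Add(u, Mul(-4, T, u)))
Add(-257, Function('M')(Function('q')(-4, 3), Function('p')(-4, 5))) = Add(-257, 3) = -254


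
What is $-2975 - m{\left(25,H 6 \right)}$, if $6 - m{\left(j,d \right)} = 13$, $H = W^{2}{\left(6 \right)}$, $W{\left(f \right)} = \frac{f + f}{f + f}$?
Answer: $-2968$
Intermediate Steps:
$W{\left(f \right)} = 1$ ($W{\left(f \right)} = \frac{2 f}{2 f} = 2 f \frac{1}{2 f} = 1$)
$H = 1$ ($H = 1^{2} = 1$)
$m{\left(j,d \right)} = -7$ ($m{\left(j,d \right)} = 6 - 13 = -7$)
$-2975 - m{\left(25,H 6 \right)} = -2975 - -7 = -2975 + 7 = -2968$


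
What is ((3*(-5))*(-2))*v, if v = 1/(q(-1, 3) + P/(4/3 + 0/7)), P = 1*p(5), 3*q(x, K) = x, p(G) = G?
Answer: 360/41 ≈ 8.7805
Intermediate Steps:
q(x, K) = x/3
P = 5 (P = 1*5 = 5)
v = 12/41 (v = 1/((1/3)*(-1) + 5/(4/3 + 0/7)) = 1/(-1/3 + 5/(4*(1/3) + 0*(1/7))) = 1/(-1/3 + 5/(4/3 + 0)) = 1/(-1/3 + 5/(4/3)) = 1/(-1/3 + 5*(3/4)) = 1/(-1/3 + 15/4) = 1/(41/12) = 12/41 ≈ 0.29268)
((3*(-5))*(-2))*v = ((3*(-5))*(-2))*(12/41) = -15*(-2)*(12/41) = 30*(12/41) = 360/41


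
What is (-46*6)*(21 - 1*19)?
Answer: -552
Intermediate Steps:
(-46*6)*(21 - 1*19) = -276*(21 - 19) = -276*2 = -552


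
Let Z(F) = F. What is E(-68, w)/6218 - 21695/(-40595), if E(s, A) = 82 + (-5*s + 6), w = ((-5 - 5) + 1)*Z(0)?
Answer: 15227417/25241971 ≈ 0.60326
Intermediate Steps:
w = 0 (w = ((-5 - 5) + 1)*0 = (-10 + 1)*0 = -9*0 = 0)
E(s, A) = 88 - 5*s (E(s, A) = 82 + (6 - 5*s) = 88 - 5*s)
E(-68, w)/6218 - 21695/(-40595) = (88 - 5*(-68))/6218 - 21695/(-40595) = (88 + 340)*(1/6218) - 21695*(-1/40595) = 428*(1/6218) + 4339/8119 = 214/3109 + 4339/8119 = 15227417/25241971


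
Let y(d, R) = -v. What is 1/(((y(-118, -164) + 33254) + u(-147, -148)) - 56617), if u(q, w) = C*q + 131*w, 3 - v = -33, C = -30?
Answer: -1/38377 ≈ -2.6057e-5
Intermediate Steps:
v = 36 (v = 3 - 1*(-33) = 3 + 33 = 36)
u(q, w) = -30*q + 131*w
y(d, R) = -36 (y(d, R) = -1*36 = -36)
1/(((y(-118, -164) + 33254) + u(-147, -148)) - 56617) = 1/(((-36 + 33254) + (-30*(-147) + 131*(-148))) - 56617) = 1/((33218 + (4410 - 19388)) - 56617) = 1/((33218 - 14978) - 56617) = 1/(18240 - 56617) = 1/(-38377) = -1/38377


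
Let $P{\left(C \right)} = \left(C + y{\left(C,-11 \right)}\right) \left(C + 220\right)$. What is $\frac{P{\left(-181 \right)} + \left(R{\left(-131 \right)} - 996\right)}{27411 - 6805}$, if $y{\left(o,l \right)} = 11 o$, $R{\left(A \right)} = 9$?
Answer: $- \frac{85695}{20606} \approx -4.1587$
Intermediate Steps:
$P{\left(C \right)} = 12 C \left(220 + C\right)$ ($P{\left(C \right)} = \left(C + 11 C\right) \left(C + 220\right) = 12 C \left(220 + C\right)$)
$\frac{P{\left(-181 \right)} + \left(R{\left(-131 \right)} - 996\right)}{27411 - 6805} = \frac{12 \left(-181\right) \left(220 - 181\right) + \left(9 - 996\right)}{27411 - 6805} = \frac{12 \left(-181\right) 39 + \left(9 - 996\right)}{20606} = \left(-84708 - 987\right) \frac{1}{20606} = \left(-85695\right) \frac{1}{20606} = - \frac{85695}{20606}$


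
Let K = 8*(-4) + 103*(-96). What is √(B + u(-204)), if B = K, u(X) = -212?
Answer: 2*I*√2533 ≈ 100.66*I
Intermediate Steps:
K = -9920 (K = -32 - 9888 = -9920)
B = -9920
√(B + u(-204)) = √(-9920 - 212) = √(-10132) = 2*I*√2533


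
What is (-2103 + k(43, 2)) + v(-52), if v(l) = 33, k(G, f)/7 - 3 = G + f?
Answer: -1734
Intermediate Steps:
k(G, f) = 21 + 7*G + 7*f (k(G, f) = 21 + 7*(G + f) = 21 + (7*G + 7*f) = 21 + 7*G + 7*f)
(-2103 + k(43, 2)) + v(-52) = (-2103 + (21 + 7*43 + 7*2)) + 33 = (-2103 + (21 + 301 + 14)) + 33 = (-2103 + 336) + 33 = -1767 + 33 = -1734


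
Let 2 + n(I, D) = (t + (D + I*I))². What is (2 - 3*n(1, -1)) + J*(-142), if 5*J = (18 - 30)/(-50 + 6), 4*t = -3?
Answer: -1261/880 ≈ -1.4330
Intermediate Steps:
t = -¾ (t = (¼)*(-3) = -¾ ≈ -0.75000)
n(I, D) = -2 + (-¾ + D + I²)² (n(I, D) = -2 + (-¾ + (D + I*I))² = -2 + (-¾ + (D + I²))² = -2 + (-¾ + D + I²)²)
J = 3/55 (J = ((18 - 30)/(-50 + 6))/5 = (-12/(-44))/5 = (-12*(-1/44))/5 = (⅕)*(3/11) = 3/55 ≈ 0.054545)
(2 - 3*n(1, -1)) + J*(-142) = (2 - 3*(-2 + (-3 + 4*(-1) + 4*1²)²/16)) + (3/55)*(-142) = (2 - 3*(-2 + (-3 - 4 + 4*1)²/16)) - 426/55 = (2 - 3*(-2 + (-3 - 4 + 4)²/16)) - 426/55 = (2 - 3*(-2 + (1/16)*(-3)²)) - 426/55 = (2 - 3*(-2 + (1/16)*9)) - 426/55 = (2 - 3*(-2 + 9/16)) - 426/55 = (2 - 3*(-23/16)) - 426/55 = (2 + 69/16) - 426/55 = 101/16 - 426/55 = -1261/880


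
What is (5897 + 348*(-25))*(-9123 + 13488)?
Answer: -12235095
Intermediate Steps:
(5897 + 348*(-25))*(-9123 + 13488) = (5897 - 8700)*4365 = -2803*4365 = -12235095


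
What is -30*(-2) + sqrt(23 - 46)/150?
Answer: 60 + I*sqrt(23)/150 ≈ 60.0 + 0.031972*I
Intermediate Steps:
-30*(-2) + sqrt(23 - 46)/150 = 60 + sqrt(-23)*(1/150) = 60 + (I*sqrt(23))*(1/150) = 60 + I*sqrt(23)/150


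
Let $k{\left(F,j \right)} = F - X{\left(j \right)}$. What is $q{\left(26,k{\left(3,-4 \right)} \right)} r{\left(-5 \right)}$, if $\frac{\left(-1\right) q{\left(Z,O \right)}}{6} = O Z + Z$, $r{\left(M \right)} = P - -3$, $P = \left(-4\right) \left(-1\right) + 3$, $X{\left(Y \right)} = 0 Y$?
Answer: $-6240$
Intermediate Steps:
$X{\left(Y \right)} = 0$
$P = 7$ ($P = 4 + 3 = 7$)
$k{\left(F,j \right)} = F$ ($k{\left(F,j \right)} = F - 0 = F + 0 = F$)
$r{\left(M \right)} = 10$ ($r{\left(M \right)} = 7 - -3 = 7 + 3 = 10$)
$q{\left(Z,O \right)} = - 6 Z - 6 O Z$ ($q{\left(Z,O \right)} = - 6 \left(O Z + Z\right) = - 6 \left(Z + O Z\right) = - 6 Z - 6 O Z$)
$q{\left(26,k{\left(3,-4 \right)} \right)} r{\left(-5 \right)} = \left(-6\right) 26 \left(1 + 3\right) 10 = \left(-6\right) 26 \cdot 4 \cdot 10 = \left(-624\right) 10 = -6240$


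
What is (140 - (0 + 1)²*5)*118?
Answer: 15930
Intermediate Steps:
(140 - (0 + 1)²*5)*118 = (140 - 1*1²*5)*118 = (140 - 1*1*5)*118 = (140 - 1*5)*118 = (140 - 5)*118 = 135*118 = 15930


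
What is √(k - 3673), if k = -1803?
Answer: 74*I ≈ 74.0*I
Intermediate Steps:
√(k - 3673) = √(-1803 - 3673) = √(-5476) = 74*I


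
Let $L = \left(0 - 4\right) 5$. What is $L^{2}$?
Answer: $400$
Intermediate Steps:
$L = -20$ ($L = \left(-4\right) 5 = -20$)
$L^{2} = \left(-20\right)^{2} = 400$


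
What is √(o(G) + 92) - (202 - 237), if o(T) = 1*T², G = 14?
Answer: 35 + 12*√2 ≈ 51.971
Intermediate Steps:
o(T) = T²
√(o(G) + 92) - (202 - 237) = √(14² + 92) - (202 - 237) = √(196 + 92) - 1*(-35) = √288 + 35 = 12*√2 + 35 = 35 + 12*√2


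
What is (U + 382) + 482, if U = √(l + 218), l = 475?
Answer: 864 + 3*√77 ≈ 890.33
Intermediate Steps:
U = 3*√77 (U = √(475 + 218) = √693 = 3*√77 ≈ 26.325)
(U + 382) + 482 = (3*√77 + 382) + 482 = (382 + 3*√77) + 482 = 864 + 3*√77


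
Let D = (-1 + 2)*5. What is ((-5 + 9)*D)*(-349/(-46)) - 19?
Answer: 3053/23 ≈ 132.74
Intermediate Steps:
D = 5 (D = 1*5 = 5)
((-5 + 9)*D)*(-349/(-46)) - 19 = ((-5 + 9)*5)*(-349/(-46)) - 19 = (4*5)*(-349*(-1/46)) - 19 = 20*(349/46) - 19 = 3490/23 - 19 = 3053/23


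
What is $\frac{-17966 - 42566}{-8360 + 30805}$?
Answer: $- \frac{60532}{22445} \approx -2.6969$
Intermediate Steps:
$\frac{-17966 - 42566}{-8360 + 30805} = - \frac{60532}{22445}$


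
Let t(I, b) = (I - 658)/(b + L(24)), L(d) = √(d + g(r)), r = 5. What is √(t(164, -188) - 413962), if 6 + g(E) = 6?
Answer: √(-38912181 + 413962*√6)/√(94 - √6) ≈ 643.4*I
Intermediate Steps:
g(E) = 0 (g(E) = -6 + 6 = 0)
L(d) = √d (L(d) = √(d + 0) = √d)
t(I, b) = (-658 + I)/(b + 2*√6) (t(I, b) = (I - 658)/(b + √24) = (-658 + I)/(b + 2*√6))
√(t(164, -188) - 413962) = √((-658 + 164)/(-188 + 2*√6) - 413962) = √(-494/(-188 + 2*√6) - 413962) = √(-413962 - 494/(-188 + 2*√6))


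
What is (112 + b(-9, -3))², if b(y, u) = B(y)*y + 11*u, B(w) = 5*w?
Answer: 234256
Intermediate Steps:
b(y, u) = 5*y² + 11*u (b(y, u) = (5*y)*y + 11*u = 5*y² + 11*u)
(112 + b(-9, -3))² = (112 + (5*(-9)² + 11*(-3)))² = (112 + (5*81 - 33))² = (112 + (405 - 33))² = (112 + 372)² = 484² = 234256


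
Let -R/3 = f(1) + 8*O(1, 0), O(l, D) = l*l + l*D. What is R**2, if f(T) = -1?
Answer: 441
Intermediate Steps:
O(l, D) = l**2 + D*l
R = -21 (R = -3*(-1 + 8*(1*(0 + 1))) = -3*(-1 + 8*(1*1)) = -3*(-1 + 8*1) = -3*(-1 + 8) = -3*7 = -21)
R**2 = (-21)**2 = 441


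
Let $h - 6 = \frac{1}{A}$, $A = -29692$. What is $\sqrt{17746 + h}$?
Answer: $\frac{\sqrt{3912606759009}}{14846} \approx 133.24$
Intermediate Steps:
$h = \frac{178151}{29692}$ ($h = 6 + \frac{1}{-29692} = 6 - \frac{1}{29692} = \frac{178151}{29692} \approx 6.0$)
$\sqrt{17746 + h} = \sqrt{17746 + \frac{178151}{29692}} = \sqrt{\frac{527092383}{29692}} = \frac{\sqrt{3912606759009}}{14846}$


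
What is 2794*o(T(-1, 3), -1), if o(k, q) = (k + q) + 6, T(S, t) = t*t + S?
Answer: 36322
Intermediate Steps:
T(S, t) = S + t² (T(S, t) = t² + S = S + t²)
o(k, q) = 6 + k + q
2794*o(T(-1, 3), -1) = 2794*(6 + (-1 + 3²) - 1) = 2794*(6 + (-1 + 9) - 1) = 2794*(6 + 8 - 1) = 2794*13 = 36322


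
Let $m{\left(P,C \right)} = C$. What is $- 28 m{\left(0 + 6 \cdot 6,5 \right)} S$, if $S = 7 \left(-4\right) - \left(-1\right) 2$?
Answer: $3640$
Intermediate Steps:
$S = -26$ ($S = -28 - -2 = -28 + 2 = -26$)
$- 28 m{\left(0 + 6 \cdot 6,5 \right)} S = \left(-28\right) 5 \left(-26\right) = \left(-140\right) \left(-26\right) = 3640$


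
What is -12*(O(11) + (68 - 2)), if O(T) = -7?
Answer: -708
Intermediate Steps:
-12*(O(11) + (68 - 2)) = -12*(-7 + (68 - 2)) = -12*(-7 + 66) = -12*59 = -708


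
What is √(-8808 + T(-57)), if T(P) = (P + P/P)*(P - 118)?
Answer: 4*√62 ≈ 31.496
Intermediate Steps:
T(P) = (1 + P)*(-118 + P) (T(P) = (P + 1)*(-118 + P) = (1 + P)*(-118 + P))
√(-8808 + T(-57)) = √(-8808 + (-118 + (-57)² - 117*(-57))) = √(-8808 + (-118 + 3249 + 6669)) = √(-8808 + 9800) = √992 = 4*√62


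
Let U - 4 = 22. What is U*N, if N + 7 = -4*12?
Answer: -1430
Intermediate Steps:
U = 26 (U = 4 + 22 = 26)
N = -55 (N = -7 - 4*12 = -7 - 48 = -55)
U*N = 26*(-55) = -1430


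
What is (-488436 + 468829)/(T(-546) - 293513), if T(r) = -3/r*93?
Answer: 3568474/53419273 ≈ 0.066801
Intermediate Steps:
T(r) = -279/r
(-488436 + 468829)/(T(-546) - 293513) = (-488436 + 468829)/(-279/(-546) - 293513) = -19607/(-279*(-1/546) - 293513) = -19607/(93/182 - 293513) = -19607/(-53419273/182) = -19607*(-182/53419273) = 3568474/53419273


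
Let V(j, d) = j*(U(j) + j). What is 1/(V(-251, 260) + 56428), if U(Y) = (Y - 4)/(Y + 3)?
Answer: 248/29554387 ≈ 8.3913e-6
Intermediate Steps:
U(Y) = (-4 + Y)/(3 + Y)
V(j, d) = j*(j + (-4 + j)/(3 + j)) (V(j, d) = j*((-4 + j)/(3 + j) + j) = j*(j + (-4 + j)/(3 + j)))
1/(V(-251, 260) + 56428) = 1/(-251*(-4 - 251 - 251*(3 - 251))/(3 - 251) + 56428) = 1/(-251*(-4 - 251 - 251*(-248))/(-248) + 56428) = 1/(-251*(-1/248)*(-4 - 251 + 62248) + 56428) = 1/(-251*(-1/248)*61993 + 56428) = 1/(15560243/248 + 56428) = 1/(29554387/248) = 248/29554387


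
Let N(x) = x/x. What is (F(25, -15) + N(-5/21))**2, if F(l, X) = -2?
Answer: 1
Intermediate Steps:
N(x) = 1
(F(25, -15) + N(-5/21))**2 = (-2 + 1)**2 = (-1)**2 = 1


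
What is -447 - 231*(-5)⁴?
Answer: -144822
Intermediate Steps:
-447 - 231*(-5)⁴ = -447 - 231*625 = -447 - 144375 = -144822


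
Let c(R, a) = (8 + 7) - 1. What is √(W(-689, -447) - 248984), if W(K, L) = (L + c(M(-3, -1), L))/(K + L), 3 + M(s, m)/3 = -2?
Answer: I*√20082022761/284 ≈ 498.98*I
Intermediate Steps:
M(s, m) = -15 (M(s, m) = -9 + 3*(-2) = -9 - 6 = -15)
c(R, a) = 14 (c(R, a) = 15 - 1 = 14)
W(K, L) = (14 + L)/(K + L) (W(K, L) = (L + 14)/(K + L) = (14 + L)/(K + L))
√(W(-689, -447) - 248984) = √((14 - 447)/(-689 - 447) - 248984) = √(-433/(-1136) - 248984) = √(-1/1136*(-433) - 248984) = √(433/1136 - 248984) = √(-282845391/1136) = I*√20082022761/284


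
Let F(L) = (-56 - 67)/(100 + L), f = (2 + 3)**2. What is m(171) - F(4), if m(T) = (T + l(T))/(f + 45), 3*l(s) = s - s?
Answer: 13197/3640 ≈ 3.6255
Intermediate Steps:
f = 25 (f = 5**2 = 25)
l(s) = 0 (l(s) = (s - s)/3 = (1/3)*0 = 0)
m(T) = T/70 (m(T) = (T + 0)/(25 + 45) = T/70)
F(L) = -123/(100 + L)
m(171) - F(4) = (1/70)*171 - (-123)/(100 + 4) = 171/70 - (-123)/104 = 171/70 - 1*(-123/104) = 171/70 + 123/104 = 13197/3640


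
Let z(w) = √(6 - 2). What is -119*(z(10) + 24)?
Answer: -3094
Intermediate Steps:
z(w) = 2 (z(w) = √4 = 2)
-119*(z(10) + 24) = -119*(2 + 24) = -119*26 = -3094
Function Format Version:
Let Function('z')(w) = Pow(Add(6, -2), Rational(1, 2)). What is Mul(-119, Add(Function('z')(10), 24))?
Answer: -3094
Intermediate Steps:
Function('z')(w) = 2 (Function('z')(w) = Pow(4, Rational(1, 2)) = 2)
Mul(-119, Add(Function('z')(10), 24)) = Mul(-119, Add(2, 24)) = Mul(-119, 26) = -3094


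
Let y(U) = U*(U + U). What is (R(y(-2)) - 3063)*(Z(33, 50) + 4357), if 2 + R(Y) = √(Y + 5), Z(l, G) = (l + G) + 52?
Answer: -13767980 + 4492*√13 ≈ -1.3752e+7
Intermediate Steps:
Z(l, G) = 52 + G + l (Z(l, G) = (G + l) + 52 = 52 + G + l)
y(U) = 2*U² (y(U) = U*(2*U) = 2*U²)
R(Y) = -2 + √(5 + Y) (R(Y) = -2 + √(Y + 5) = -2 + √(5 + Y))
(R(y(-2)) - 3063)*(Z(33, 50) + 4357) = ((-2 + √(5 + 2*(-2)²)) - 3063)*((52 + 50 + 33) + 4357) = ((-2 + √(5 + 2*4)) - 3063)*(135 + 4357) = ((-2 + √(5 + 8)) - 3063)*4492 = ((-2 + √13) - 3063)*4492 = (-3065 + √13)*4492 = -13767980 + 4492*√13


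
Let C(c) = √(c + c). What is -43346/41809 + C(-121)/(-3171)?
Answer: -43346/41809 - 11*I*√2/3171 ≈ -1.0368 - 0.0049058*I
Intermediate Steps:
C(c) = √2*√c (C(c) = √(2*c) = √2*√c)
-43346/41809 + C(-121)/(-3171) = -43346/41809 + (√2*√(-121))/(-3171) = -43346*1/41809 + (√2*(11*I))*(-1/3171) = -43346/41809 + (11*I*√2)*(-1/3171) = -43346/41809 - 11*I*√2/3171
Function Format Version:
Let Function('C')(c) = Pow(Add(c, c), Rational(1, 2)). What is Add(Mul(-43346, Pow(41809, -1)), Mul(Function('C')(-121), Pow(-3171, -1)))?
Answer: Add(Rational(-43346, 41809), Mul(Rational(-11, 3171), I, Pow(2, Rational(1, 2)))) ≈ Add(-1.0368, Mul(-0.0049058, I))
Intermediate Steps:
Function('C')(c) = Mul(Pow(2, Rational(1, 2)), Pow(c, Rational(1, 2))) (Function('C')(c) = Pow(Mul(2, c), Rational(1, 2)) = Mul(Pow(2, Rational(1, 2)), Pow(c, Rational(1, 2))))
Add(Mul(-43346, Pow(41809, -1)), Mul(Function('C')(-121), Pow(-3171, -1))) = Add(Mul(-43346, Pow(41809, -1)), Mul(Mul(Pow(2, Rational(1, 2)), Pow(-121, Rational(1, 2))), Pow(-3171, -1))) = Add(Mul(-43346, Rational(1, 41809)), Mul(Mul(Pow(2, Rational(1, 2)), Mul(11, I)), Rational(-1, 3171))) = Add(Rational(-43346, 41809), Mul(Mul(11, I, Pow(2, Rational(1, 2))), Rational(-1, 3171))) = Add(Rational(-43346, 41809), Mul(Rational(-11, 3171), I, Pow(2, Rational(1, 2))))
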